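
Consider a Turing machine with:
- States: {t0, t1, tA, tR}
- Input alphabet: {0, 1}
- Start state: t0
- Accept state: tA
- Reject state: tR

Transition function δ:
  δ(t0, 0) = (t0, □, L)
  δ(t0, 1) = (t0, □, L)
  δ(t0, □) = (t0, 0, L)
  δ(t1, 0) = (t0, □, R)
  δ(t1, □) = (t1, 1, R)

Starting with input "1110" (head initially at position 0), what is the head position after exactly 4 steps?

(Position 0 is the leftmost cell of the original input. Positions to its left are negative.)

Execution trace (head position shown):
Step 0: [t0]1110  (head at position 0)
Step 1: move left → [t0]□□110  (head at position -1)
Step 2: move left → [t0]□0□110  (head at position -2)
Step 3: move left → [t0]□00□110  (head at position -3)
Step 4: move left → [t0]□000□110  (head at position -4)

After 4 steps, the head is at position -4.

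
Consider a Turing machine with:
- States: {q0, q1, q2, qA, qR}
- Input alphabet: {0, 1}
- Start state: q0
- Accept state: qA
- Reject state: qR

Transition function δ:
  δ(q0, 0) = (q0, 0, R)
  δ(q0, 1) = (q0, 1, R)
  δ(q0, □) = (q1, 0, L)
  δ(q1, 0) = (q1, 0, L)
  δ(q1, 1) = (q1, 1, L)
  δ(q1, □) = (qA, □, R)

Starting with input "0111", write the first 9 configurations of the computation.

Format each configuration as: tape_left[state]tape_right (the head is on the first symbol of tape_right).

Transitions applied:
Step 1: δ(q0, 0) = (q0, 0, R)
Step 2: δ(q0, 1) = (q0, 1, R)
Step 3: δ(q0, 1) = (q0, 1, R)
Step 4: δ(q0, 1) = (q0, 1, R)
Step 5: δ(q0, □) = (q1, 0, L)
Step 6: δ(q1, 1) = (q1, 1, L)
Step 7: δ(q1, 1) = (q1, 1, L)
Step 8: δ(q1, 1) = (q1, 1, L)

The first 9 configurations are:
[q0]0111 ⊢ 0[q0]111 ⊢ 01[q0]11 ⊢ 011[q0]1 ⊢ 0111[q0]□ ⊢ 011[q1]10 ⊢ 01[q1]110 ⊢ 0[q1]1110 ⊢ [q1]01110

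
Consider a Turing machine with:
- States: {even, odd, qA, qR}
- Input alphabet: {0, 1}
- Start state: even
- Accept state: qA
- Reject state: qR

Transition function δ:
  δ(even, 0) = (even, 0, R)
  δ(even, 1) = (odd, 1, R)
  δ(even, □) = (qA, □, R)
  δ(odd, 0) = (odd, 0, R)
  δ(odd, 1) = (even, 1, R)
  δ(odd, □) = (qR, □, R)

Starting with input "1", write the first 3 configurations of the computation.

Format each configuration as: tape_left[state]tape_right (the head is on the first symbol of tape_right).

Transitions applied:
Step 1: δ(even, 1) = (odd, 1, R)
Step 2: δ(odd, □) = (qR, □, R)

The first 3 configurations are:
[even]1 ⊢ 1[odd]□ ⊢ 1□[qR]□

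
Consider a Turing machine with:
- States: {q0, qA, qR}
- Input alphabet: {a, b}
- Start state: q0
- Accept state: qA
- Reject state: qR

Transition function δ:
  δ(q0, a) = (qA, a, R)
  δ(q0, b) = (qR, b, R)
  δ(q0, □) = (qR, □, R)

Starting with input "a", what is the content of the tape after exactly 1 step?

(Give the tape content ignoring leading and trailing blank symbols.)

Execution trace:
Initial: [q0]a
Step 1: δ(q0, a) = (qA, a, R) → a[qA]□

The machine reaches the accept state qA and halts.

After 1 step, the tape (ignoring leading/trailing blanks) is: a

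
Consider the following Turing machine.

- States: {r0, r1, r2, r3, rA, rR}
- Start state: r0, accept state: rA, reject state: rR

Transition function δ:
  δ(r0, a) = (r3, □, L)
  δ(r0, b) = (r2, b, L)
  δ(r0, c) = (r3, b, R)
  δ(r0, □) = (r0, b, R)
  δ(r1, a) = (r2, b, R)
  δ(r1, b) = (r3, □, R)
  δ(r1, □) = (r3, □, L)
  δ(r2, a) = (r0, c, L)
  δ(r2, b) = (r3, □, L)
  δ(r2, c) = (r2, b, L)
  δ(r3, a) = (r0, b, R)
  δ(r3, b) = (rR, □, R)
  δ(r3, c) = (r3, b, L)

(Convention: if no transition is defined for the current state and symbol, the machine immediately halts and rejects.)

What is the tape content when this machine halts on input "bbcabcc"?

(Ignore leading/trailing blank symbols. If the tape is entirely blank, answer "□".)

Execution trace:
Initial: [r0]bbcabcc
Step 1: δ(r0, b) = (r2, b, L) → [r2]□bbcabcc

No transition is defined for δ(r2, □). By convention the machine halts and rejects.

Final tape (ignoring leading/trailing blanks): bbcabcc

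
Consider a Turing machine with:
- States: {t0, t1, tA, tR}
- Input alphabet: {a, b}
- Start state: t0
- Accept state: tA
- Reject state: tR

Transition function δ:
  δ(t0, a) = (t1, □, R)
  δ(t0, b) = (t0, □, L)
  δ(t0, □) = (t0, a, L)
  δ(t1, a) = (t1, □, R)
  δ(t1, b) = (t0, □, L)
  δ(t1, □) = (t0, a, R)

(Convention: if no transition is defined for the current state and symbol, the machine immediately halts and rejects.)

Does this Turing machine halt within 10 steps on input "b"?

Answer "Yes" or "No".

Execution trace:
Initial: [t0]b
Step 1: δ(t0, b) = (t0, □, L) → [t0]□□
Step 2: δ(t0, □) = (t0, a, L) → [t0]□a□
Step 3: δ(t0, □) = (t0, a, L) → [t0]□aa□
Step 4: δ(t0, □) = (t0, a, L) → [t0]□aaa□
Step 5: δ(t0, □) = (t0, a, L) → [t0]□aaaa□
Step 6: δ(t0, □) = (t0, a, L) → [t0]□aaaaa□
Step 7: δ(t0, □) = (t0, a, L) → [t0]□aaaaaa□
Step 8: δ(t0, □) = (t0, a, L) → [t0]□aaaaaaa□
Step 9: δ(t0, □) = (t0, a, L) → [t0]□aaaaaaaa□
Step 10: δ(t0, □) = (t0, a, L) → [t0]□aaaaaaaaa□

The machine has not reached a halting state after 10 steps.
The machine did not halt within the 10-step bound.

Answer: No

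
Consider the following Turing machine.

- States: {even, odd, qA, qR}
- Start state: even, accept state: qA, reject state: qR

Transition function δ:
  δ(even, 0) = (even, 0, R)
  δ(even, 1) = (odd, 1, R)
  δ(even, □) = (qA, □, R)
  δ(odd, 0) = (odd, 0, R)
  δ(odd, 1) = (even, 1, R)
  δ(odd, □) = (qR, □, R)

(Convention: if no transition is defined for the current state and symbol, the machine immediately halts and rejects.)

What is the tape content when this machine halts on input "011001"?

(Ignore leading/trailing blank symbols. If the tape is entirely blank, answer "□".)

Execution trace:
Initial: [even]011001
Step 1: δ(even, 0) = (even, 0, R) → 0[even]11001
Step 2: δ(even, 1) = (odd, 1, R) → 01[odd]1001
Step 3: δ(odd, 1) = (even, 1, R) → 011[even]001
Step 4: δ(even, 0) = (even, 0, R) → 0110[even]01
Step 5: δ(even, 0) = (even, 0, R) → 01100[even]1
Step 6: δ(even, 1) = (odd, 1, R) → 011001[odd]□
Step 7: δ(odd, □) = (qR, □, R) → 011001□[qR]□

The machine reaches the reject state qR and halts.

Final tape (ignoring leading/trailing blanks): 011001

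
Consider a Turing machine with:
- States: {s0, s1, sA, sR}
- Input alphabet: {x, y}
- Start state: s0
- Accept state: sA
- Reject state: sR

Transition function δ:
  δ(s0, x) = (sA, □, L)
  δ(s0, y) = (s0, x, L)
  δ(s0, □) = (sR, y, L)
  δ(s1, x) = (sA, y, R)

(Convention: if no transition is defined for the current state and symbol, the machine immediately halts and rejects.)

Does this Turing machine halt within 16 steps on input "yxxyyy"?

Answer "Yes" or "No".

Execution trace:
Initial: [s0]yxxyyy
Step 1: δ(s0, y) = (s0, x, L) → [s0]□xxxyyy
Step 2: δ(s0, □) = (sR, y, L) → [sR]□yxxxyyy

The machine reaches the reject state sR and halts.
The machine halted after 2 steps (within the 16-step bound).

Answer: Yes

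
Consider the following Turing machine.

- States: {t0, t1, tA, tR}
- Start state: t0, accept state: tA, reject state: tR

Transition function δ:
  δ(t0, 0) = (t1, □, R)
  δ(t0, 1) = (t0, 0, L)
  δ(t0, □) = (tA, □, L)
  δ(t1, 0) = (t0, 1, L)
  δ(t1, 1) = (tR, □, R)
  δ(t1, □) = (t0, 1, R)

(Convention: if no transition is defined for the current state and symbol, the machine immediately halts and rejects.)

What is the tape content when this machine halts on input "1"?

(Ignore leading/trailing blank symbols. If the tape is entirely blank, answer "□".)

Execution trace:
Initial: [t0]1
Step 1: δ(t0, 1) = (t0, 0, L) → [t0]□0
Step 2: δ(t0, □) = (tA, □, L) → [tA]□□0

The machine reaches the accept state tA and halts.

Final tape (ignoring leading/trailing blanks): 0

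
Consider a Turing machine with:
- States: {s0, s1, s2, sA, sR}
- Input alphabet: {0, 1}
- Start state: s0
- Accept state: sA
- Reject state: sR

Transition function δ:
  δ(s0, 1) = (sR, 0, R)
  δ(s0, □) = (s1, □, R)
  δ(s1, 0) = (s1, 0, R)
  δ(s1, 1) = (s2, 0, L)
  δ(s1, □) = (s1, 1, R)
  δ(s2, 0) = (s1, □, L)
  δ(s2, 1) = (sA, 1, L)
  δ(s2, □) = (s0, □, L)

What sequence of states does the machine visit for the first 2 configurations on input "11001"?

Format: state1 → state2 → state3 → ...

Execution trace:
Initial: [s0]11001
Step 1: δ(s0, 1) = (sR, 0, R) → 0[sR]1001

The machine reaches the reject state sR and halts.

State sequence: s0 → sR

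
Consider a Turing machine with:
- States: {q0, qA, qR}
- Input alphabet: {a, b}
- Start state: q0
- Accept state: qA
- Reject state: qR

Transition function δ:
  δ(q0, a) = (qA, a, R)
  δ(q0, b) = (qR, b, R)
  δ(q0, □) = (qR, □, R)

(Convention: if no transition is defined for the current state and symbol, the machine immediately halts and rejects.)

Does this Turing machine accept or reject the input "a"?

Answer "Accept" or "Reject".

Execution trace:
Initial: [q0]a
Step 1: δ(q0, a) = (qA, a, R) → a[qA]□

The machine reaches the accept state qA and halts.

Answer: Accept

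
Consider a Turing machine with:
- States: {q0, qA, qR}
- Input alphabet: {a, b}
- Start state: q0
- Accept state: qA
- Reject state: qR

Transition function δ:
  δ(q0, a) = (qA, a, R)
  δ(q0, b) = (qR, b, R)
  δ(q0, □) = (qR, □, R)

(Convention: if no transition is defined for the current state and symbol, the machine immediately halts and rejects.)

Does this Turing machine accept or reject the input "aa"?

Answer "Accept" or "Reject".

Execution trace:
Initial: [q0]aa
Step 1: δ(q0, a) = (qA, a, R) → a[qA]a

The machine reaches the accept state qA and halts.

Answer: Accept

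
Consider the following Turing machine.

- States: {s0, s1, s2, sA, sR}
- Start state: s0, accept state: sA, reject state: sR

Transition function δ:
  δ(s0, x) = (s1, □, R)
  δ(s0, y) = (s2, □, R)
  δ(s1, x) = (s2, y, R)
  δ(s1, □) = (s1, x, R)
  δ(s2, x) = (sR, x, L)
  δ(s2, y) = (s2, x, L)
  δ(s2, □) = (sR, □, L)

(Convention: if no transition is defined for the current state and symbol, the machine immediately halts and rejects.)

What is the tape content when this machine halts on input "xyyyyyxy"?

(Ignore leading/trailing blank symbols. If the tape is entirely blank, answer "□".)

Execution trace:
Initial: [s0]xyyyyyxy
Step 1: δ(s0, x) = (s1, □, R) → □[s1]yyyyyxy

No transition is defined for δ(s1, y). By convention the machine halts and rejects.

Final tape (ignoring leading/trailing blanks): yyyyyxy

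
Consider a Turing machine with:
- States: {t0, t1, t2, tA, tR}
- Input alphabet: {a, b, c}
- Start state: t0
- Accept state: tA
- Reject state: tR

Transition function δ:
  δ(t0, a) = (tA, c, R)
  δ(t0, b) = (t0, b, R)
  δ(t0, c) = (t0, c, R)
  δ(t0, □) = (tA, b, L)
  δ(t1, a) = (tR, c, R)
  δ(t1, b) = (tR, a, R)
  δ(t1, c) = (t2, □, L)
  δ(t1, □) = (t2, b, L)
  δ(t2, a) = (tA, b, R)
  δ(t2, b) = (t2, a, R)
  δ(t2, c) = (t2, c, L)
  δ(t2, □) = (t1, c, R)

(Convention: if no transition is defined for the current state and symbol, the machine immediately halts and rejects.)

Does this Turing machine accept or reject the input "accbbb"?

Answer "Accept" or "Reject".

Execution trace:
Initial: [t0]accbbb
Step 1: δ(t0, a) = (tA, c, R) → c[tA]ccbbb

The machine reaches the accept state tA and halts.

Answer: Accept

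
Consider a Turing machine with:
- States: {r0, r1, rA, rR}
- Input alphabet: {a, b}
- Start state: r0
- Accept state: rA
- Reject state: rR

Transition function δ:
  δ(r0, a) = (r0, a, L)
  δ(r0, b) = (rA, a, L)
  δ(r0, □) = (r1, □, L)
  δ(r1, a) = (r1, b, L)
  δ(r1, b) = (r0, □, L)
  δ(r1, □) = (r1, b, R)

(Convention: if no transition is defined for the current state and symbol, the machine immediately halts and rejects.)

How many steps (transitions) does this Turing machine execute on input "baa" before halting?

Execution trace:
Initial: [r0]baa
Step 1: δ(r0, b) = (rA, a, L) → [rA]□aaa

The machine reaches the accept state rA and halts.

The machine executed 1 step before halting.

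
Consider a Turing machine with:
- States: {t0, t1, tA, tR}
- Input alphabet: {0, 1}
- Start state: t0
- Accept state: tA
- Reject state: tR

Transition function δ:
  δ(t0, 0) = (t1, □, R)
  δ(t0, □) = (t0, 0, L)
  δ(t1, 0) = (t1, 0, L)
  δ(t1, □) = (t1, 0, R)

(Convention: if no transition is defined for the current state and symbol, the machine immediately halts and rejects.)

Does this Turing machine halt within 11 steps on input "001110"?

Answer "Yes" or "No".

Execution trace:
Initial: [t0]001110
Step 1: δ(t0, 0) = (t1, □, R) → □[t1]01110
Step 2: δ(t1, 0) = (t1, 0, L) → [t1]□01110
Step 3: δ(t1, □) = (t1, 0, R) → 0[t1]01110
Step 4: δ(t1, 0) = (t1, 0, L) → [t1]001110
Step 5: δ(t1, 0) = (t1, 0, L) → [t1]□001110
Step 6: δ(t1, □) = (t1, 0, R) → 0[t1]001110
Step 7: δ(t1, 0) = (t1, 0, L) → [t1]0001110
Step 8: δ(t1, 0) = (t1, 0, L) → [t1]□0001110
Step 9: δ(t1, □) = (t1, 0, R) → 0[t1]0001110
Step 10: δ(t1, 0) = (t1, 0, L) → [t1]00001110
Step 11: δ(t1, 0) = (t1, 0, L) → [t1]□00001110

The machine has not reached a halting state after 11 steps.
The machine did not halt within the 11-step bound.

Answer: No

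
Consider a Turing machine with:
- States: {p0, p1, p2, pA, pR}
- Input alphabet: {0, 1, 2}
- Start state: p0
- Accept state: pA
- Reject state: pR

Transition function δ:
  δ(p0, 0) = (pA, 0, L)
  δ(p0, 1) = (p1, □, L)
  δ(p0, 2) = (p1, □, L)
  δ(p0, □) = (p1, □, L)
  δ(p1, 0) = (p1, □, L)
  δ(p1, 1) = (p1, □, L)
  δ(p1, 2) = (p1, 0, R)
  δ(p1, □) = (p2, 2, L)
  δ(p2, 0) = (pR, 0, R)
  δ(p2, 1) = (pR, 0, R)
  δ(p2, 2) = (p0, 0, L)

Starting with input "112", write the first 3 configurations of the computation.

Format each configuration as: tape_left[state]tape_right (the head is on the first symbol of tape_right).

Transitions applied:
Step 1: δ(p0, 1) = (p1, □, L)
Step 2: δ(p1, □) = (p2, 2, L)

The first 3 configurations are:
[p0]112 ⊢ [p1]□□12 ⊢ [p2]□2□12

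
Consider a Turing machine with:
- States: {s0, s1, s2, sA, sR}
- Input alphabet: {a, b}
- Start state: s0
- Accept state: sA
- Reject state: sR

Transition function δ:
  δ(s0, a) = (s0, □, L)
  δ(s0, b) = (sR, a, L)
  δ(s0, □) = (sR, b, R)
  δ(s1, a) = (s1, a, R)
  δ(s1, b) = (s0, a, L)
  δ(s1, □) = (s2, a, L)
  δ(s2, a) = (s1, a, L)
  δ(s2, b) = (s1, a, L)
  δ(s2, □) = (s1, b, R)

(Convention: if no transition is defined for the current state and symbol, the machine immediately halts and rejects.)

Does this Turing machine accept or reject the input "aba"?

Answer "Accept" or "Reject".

Execution trace:
Initial: [s0]aba
Step 1: δ(s0, a) = (s0, □, L) → [s0]□□ba
Step 2: δ(s0, □) = (sR, b, R) → b[sR]□ba

The machine reaches the reject state sR and halts.

Answer: Reject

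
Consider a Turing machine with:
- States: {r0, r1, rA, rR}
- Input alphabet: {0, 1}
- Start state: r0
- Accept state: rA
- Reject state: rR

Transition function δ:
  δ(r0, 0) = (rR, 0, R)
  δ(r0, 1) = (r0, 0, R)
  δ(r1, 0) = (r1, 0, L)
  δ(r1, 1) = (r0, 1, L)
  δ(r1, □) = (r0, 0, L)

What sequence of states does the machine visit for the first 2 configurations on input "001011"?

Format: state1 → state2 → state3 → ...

Execution trace:
Initial: [r0]001011
Step 1: δ(r0, 0) = (rR, 0, R) → 0[rR]01011

The machine reaches the reject state rR and halts.

State sequence: r0 → rR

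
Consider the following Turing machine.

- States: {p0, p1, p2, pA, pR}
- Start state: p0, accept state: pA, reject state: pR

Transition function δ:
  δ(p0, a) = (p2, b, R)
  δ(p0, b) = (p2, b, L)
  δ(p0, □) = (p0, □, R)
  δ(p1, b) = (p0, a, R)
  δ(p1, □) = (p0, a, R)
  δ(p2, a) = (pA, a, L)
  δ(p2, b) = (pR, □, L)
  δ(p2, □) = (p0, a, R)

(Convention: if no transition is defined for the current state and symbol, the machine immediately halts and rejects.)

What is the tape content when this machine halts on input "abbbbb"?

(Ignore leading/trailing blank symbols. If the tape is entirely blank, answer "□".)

Execution trace:
Initial: [p0]abbbbb
Step 1: δ(p0, a) = (p2, b, R) → b[p2]bbbbb
Step 2: δ(p2, b) = (pR, □, L) → [pR]b□bbbb

The machine reaches the reject state pR and halts.

Final tape (ignoring leading/trailing blanks): b□bbbb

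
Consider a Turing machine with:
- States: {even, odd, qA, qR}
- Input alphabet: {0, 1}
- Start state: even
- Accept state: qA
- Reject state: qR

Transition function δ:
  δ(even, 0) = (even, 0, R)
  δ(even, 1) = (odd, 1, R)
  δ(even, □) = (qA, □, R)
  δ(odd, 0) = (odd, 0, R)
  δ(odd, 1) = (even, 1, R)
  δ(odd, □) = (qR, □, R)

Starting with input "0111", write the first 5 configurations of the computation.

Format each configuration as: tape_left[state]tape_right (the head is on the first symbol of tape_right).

Transitions applied:
Step 1: δ(even, 0) = (even, 0, R)
Step 2: δ(even, 1) = (odd, 1, R)
Step 3: δ(odd, 1) = (even, 1, R)
Step 4: δ(even, 1) = (odd, 1, R)

The first 5 configurations are:
[even]0111 ⊢ 0[even]111 ⊢ 01[odd]11 ⊢ 011[even]1 ⊢ 0111[odd]□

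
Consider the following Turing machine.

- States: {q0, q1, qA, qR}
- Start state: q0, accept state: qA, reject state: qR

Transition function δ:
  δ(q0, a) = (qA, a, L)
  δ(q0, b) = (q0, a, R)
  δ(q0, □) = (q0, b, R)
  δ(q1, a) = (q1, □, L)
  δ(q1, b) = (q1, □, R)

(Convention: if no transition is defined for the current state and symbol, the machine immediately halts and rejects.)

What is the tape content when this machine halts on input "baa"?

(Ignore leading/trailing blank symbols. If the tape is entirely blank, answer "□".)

Execution trace:
Initial: [q0]baa
Step 1: δ(q0, b) = (q0, a, R) → a[q0]aa
Step 2: δ(q0, a) = (qA, a, L) → [qA]aaa

The machine reaches the accept state qA and halts.

Final tape (ignoring leading/trailing blanks): aaa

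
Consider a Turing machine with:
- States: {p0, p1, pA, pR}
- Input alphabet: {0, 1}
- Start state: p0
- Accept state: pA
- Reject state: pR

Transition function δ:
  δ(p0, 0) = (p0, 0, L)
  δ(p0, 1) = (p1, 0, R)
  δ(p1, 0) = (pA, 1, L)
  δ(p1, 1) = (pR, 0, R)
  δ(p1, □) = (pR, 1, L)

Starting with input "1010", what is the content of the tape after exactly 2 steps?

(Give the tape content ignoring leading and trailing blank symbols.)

Execution trace:
Initial: [p0]1010
Step 1: δ(p0, 1) = (p1, 0, R) → 0[p1]010
Step 2: δ(p1, 0) = (pA, 1, L) → [pA]0110

The machine reaches the accept state pA and halts.

After 2 steps, the tape (ignoring leading/trailing blanks) is: 0110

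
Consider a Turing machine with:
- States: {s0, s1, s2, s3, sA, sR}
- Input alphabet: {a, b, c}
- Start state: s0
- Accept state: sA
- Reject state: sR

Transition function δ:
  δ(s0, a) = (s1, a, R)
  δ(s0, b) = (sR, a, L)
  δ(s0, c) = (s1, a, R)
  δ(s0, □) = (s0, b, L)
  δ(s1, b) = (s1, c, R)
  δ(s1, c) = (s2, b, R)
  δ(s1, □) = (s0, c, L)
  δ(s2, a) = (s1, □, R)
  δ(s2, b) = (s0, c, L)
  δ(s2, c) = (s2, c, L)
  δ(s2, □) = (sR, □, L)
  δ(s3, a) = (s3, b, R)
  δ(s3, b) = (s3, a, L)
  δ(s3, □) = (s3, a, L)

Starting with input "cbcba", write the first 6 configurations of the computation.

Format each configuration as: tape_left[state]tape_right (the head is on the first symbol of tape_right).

Transitions applied:
Step 1: δ(s0, c) = (s1, a, R)
Step 2: δ(s1, b) = (s1, c, R)
Step 3: δ(s1, c) = (s2, b, R)
Step 4: δ(s2, b) = (s0, c, L)
Step 5: δ(s0, b) = (sR, a, L)

The first 6 configurations are:
[s0]cbcba ⊢ a[s1]bcba ⊢ ac[s1]cba ⊢ acb[s2]ba ⊢ ac[s0]bca ⊢ a[sR]caca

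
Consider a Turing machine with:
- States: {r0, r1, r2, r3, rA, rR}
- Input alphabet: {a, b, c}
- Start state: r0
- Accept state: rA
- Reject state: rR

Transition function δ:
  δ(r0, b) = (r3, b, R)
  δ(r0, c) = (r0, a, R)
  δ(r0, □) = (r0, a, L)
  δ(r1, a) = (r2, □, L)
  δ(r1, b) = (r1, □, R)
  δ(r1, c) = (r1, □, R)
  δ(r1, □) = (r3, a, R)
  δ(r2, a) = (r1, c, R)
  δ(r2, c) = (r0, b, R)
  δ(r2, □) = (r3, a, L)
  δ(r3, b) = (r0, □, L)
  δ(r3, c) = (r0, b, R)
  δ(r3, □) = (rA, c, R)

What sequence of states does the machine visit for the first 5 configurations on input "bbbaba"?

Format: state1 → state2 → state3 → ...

Execution trace:
Initial: [r0]bbbaba
Step 1: δ(r0, b) = (r3, b, R) → b[r3]bbaba
Step 2: δ(r3, b) = (r0, □, L) → [r0]b□baba
Step 3: δ(r0, b) = (r3, b, R) → b[r3]□baba
Step 4: δ(r3, □) = (rA, c, R) → bc[rA]baba

The machine reaches the accept state rA and halts.

State sequence: r0 → r3 → r0 → r3 → rA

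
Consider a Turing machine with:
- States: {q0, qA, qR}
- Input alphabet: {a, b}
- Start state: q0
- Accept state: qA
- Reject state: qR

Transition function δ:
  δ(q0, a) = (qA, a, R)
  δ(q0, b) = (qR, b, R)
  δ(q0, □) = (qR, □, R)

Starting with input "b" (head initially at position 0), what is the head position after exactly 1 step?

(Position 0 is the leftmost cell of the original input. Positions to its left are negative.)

Execution trace (head position shown):
Step 0: [q0]b  (head at position 0)
Step 1: move right → b[qR]□  (head at position 1)

After 1 step, the head is at position 1.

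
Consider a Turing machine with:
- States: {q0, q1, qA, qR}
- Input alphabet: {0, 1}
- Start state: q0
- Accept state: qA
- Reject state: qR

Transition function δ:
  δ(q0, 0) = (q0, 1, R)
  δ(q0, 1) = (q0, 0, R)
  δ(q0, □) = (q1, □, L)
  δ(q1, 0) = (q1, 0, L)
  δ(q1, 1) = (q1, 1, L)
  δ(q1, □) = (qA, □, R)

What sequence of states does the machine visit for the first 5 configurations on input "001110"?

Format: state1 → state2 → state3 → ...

Execution trace:
Initial: [q0]001110
Step 1: δ(q0, 0) = (q0, 1, R) → 1[q0]01110
Step 2: δ(q0, 0) = (q0, 1, R) → 11[q0]1110
Step 3: δ(q0, 1) = (q0, 0, R) → 110[q0]110
Step 4: δ(q0, 1) = (q0, 0, R) → 1100[q0]10

State sequence: q0 → q0 → q0 → q0 → q0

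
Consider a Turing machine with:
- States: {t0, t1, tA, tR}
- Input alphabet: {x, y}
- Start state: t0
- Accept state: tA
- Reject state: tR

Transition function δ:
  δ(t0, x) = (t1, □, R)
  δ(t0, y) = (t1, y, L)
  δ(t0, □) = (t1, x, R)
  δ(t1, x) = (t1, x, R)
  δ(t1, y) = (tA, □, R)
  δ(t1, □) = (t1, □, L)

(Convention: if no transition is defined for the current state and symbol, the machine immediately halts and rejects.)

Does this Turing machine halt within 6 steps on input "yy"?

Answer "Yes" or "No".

Execution trace:
Initial: [t0]yy
Step 1: δ(t0, y) = (t1, y, L) → [t1]□yy
Step 2: δ(t1, □) = (t1, □, L) → [t1]□□yy
Step 3: δ(t1, □) = (t1, □, L) → [t1]□□□yy
Step 4: δ(t1, □) = (t1, □, L) → [t1]□□□□yy
Step 5: δ(t1, □) = (t1, □, L) → [t1]□□□□□yy
Step 6: δ(t1, □) = (t1, □, L) → [t1]□□□□□□yy

The machine has not reached a halting state after 6 steps.
The machine did not halt within the 6-step bound.

Answer: No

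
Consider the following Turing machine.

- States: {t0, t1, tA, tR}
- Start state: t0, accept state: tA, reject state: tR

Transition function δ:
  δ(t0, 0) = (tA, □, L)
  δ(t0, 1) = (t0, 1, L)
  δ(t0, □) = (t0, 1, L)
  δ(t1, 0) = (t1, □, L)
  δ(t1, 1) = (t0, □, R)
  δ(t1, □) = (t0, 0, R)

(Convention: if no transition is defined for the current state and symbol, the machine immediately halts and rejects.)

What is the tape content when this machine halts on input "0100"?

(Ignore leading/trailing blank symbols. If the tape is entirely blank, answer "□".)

Execution trace:
Initial: [t0]0100
Step 1: δ(t0, 0) = (tA, □, L) → [tA]□□100

The machine reaches the accept state tA and halts.

Final tape (ignoring leading/trailing blanks): 100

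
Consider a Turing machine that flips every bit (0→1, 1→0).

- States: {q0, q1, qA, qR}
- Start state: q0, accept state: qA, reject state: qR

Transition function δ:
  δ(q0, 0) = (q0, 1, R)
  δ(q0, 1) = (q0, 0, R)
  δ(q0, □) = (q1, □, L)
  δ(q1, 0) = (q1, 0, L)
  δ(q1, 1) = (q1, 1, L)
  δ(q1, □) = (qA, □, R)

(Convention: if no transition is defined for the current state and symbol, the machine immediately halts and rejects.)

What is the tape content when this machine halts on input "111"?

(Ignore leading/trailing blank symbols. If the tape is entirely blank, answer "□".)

Execution trace:
Initial: [q0]111
Step 1: δ(q0, 1) = (q0, 0, R) → 0[q0]11
Step 2: δ(q0, 1) = (q0, 0, R) → 00[q0]1
Step 3: δ(q0, 1) = (q0, 0, R) → 000[q0]□
Step 4: δ(q0, □) = (q1, □, L) → 00[q1]0□
Step 5: δ(q1, 0) = (q1, 0, L) → 0[q1]00□
Step 6: δ(q1, 0) = (q1, 0, L) → [q1]000□
Step 7: δ(q1, 0) = (q1, 0, L) → [q1]□000□
Step 8: δ(q1, □) = (qA, □, R) → □[qA]000□

The machine reaches the accept state qA and halts.

Final tape (ignoring leading/trailing blanks): 000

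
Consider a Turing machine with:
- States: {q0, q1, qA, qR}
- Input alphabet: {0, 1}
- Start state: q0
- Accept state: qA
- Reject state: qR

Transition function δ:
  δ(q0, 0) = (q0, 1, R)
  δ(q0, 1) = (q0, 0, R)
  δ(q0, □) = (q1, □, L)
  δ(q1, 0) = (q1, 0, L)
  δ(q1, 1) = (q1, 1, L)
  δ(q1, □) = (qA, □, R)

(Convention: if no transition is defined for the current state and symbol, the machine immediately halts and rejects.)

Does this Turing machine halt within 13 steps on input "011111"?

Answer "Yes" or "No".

Execution trace:
Initial: [q0]011111
Step 1: δ(q0, 0) = (q0, 1, R) → 1[q0]11111
Step 2: δ(q0, 1) = (q0, 0, R) → 10[q0]1111
Step 3: δ(q0, 1) = (q0, 0, R) → 100[q0]111
Step 4: δ(q0, 1) = (q0, 0, R) → 1000[q0]11
Step 5: δ(q0, 1) = (q0, 0, R) → 10000[q0]1
Step 6: δ(q0, 1) = (q0, 0, R) → 100000[q0]□
Step 7: δ(q0, □) = (q1, □, L) → 10000[q1]0□
Step 8: δ(q1, 0) = (q1, 0, L) → 1000[q1]00□
Step 9: δ(q1, 0) = (q1, 0, L) → 100[q1]000□
Step 10: δ(q1, 0) = (q1, 0, L) → 10[q1]0000□
Step 11: δ(q1, 0) = (q1, 0, L) → 1[q1]00000□
Step 12: δ(q1, 0) = (q1, 0, L) → [q1]100000□
Step 13: δ(q1, 1) = (q1, 1, L) → [q1]□100000□

The machine has not reached a halting state after 13 steps.
The machine did not halt within the 13-step bound.

Answer: No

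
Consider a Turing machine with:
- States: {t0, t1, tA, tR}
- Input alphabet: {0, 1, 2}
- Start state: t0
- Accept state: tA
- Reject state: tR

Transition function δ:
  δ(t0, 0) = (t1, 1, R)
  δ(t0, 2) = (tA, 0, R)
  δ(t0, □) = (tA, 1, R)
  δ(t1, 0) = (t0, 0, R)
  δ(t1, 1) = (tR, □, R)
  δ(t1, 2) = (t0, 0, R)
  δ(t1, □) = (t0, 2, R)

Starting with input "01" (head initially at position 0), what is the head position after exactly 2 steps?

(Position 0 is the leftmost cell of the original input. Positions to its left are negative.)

Execution trace (head position shown):
Step 0: [t0]01  (head at position 0)
Step 1: move right → 1[t1]1  (head at position 1)
Step 2: move right → 1□[tR]□  (head at position 2)

After 2 steps, the head is at position 2.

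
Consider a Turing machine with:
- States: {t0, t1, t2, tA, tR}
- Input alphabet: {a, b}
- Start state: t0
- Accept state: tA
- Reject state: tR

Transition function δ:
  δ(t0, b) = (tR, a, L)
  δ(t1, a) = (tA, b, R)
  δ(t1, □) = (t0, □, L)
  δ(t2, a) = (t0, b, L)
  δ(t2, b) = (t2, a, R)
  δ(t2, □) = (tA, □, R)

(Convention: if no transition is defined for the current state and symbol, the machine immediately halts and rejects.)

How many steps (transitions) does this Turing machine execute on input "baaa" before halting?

Execution trace:
Initial: [t0]baaa
Step 1: δ(t0, b) = (tR, a, L) → [tR]□aaaa

The machine reaches the reject state tR and halts.

The machine executed 1 step before halting.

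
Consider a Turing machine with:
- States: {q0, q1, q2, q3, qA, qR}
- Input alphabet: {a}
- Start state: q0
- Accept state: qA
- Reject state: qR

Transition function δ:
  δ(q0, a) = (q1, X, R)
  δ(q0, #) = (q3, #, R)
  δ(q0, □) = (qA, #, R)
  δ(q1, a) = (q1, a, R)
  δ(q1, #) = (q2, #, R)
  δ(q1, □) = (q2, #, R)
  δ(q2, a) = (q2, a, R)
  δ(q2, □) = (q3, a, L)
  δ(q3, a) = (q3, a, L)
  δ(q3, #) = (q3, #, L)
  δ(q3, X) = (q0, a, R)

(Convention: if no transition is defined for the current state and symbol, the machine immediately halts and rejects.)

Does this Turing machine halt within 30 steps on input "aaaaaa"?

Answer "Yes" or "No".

Execution trace:
Initial: [q0]aaaaaa
Step 1: δ(q0, a) = (q1, X, R) → X[q1]aaaaa
Step 2: δ(q1, a) = (q1, a, R) → Xa[q1]aaaa
Step 3: δ(q1, a) = (q1, a, R) → Xaa[q1]aaa
Step 4: δ(q1, a) = (q1, a, R) → Xaaa[q1]aa
Step 5: δ(q1, a) = (q1, a, R) → Xaaaa[q1]a
Step 6: δ(q1, a) = (q1, a, R) → Xaaaaa[q1]□
Step 7: δ(q1, □) = (q2, #, R) → Xaaaaa#[q2]□
Step 8: δ(q2, □) = (q3, a, L) → Xaaaaa[q3]#a
Step 9: δ(q3, #) = (q3, #, L) → Xaaaa[q3]a#a
Step 10: δ(q3, a) = (q3, a, L) → Xaaa[q3]aa#a
Step 11: δ(q3, a) = (q3, a, L) → Xaa[q3]aaa#a
Step 12: δ(q3, a) = (q3, a, L) → Xa[q3]aaaa#a
Step 13: δ(q3, a) = (q3, a, L) → X[q3]aaaaa#a
Step 14: δ(q3, a) = (q3, a, L) → [q3]Xaaaaa#a
Step 15: δ(q3, X) = (q0, a, R) → a[q0]aaaaa#a
Step 16: δ(q0, a) = (q1, X, R) → aX[q1]aaaa#a
Step 17: δ(q1, a) = (q1, a, R) → aXa[q1]aaa#a
Step 18: δ(q1, a) = (q1, a, R) → aXaa[q1]aa#a
Step 19: δ(q1, a) = (q1, a, R) → aXaaa[q1]a#a
Step 20: δ(q1, a) = (q1, a, R) → aXaaaa[q1]#a
Step 21: δ(q1, #) = (q2, #, R) → aXaaaa#[q2]a
Step 22: δ(q2, a) = (q2, a, R) → aXaaaa#a[q2]□
Step 23: δ(q2, □) = (q3, a, L) → aXaaaa#[q3]aa
Step 24: δ(q3, a) = (q3, a, L) → aXaaaa[q3]#aa
Step 25: δ(q3, #) = (q3, #, L) → aXaaa[q3]a#aa
Step 26: δ(q3, a) = (q3, a, L) → aXaa[q3]aa#aa
Step 27: δ(q3, a) = (q3, a, L) → aXa[q3]aaa#aa
Step 28: δ(q3, a) = (q3, a, L) → aX[q3]aaaa#aa
Step 29: δ(q3, a) = (q3, a, L) → a[q3]Xaaaa#aa
Step 30: δ(q3, X) = (q0, a, R) → aa[q0]aaaa#aa

The machine has not reached a halting state after 30 steps.
The machine did not halt within the 30-step bound.

Answer: No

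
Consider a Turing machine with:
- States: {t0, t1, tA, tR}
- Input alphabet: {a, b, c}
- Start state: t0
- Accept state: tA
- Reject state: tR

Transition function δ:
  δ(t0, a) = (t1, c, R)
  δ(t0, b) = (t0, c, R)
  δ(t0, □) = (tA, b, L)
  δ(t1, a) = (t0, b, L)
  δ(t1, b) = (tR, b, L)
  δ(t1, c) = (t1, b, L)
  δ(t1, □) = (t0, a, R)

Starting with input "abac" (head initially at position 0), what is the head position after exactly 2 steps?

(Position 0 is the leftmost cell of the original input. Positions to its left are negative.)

Execution trace (head position shown):
Step 0: [t0]abac  (head at position 0)
Step 1: move right → c[t1]bac  (head at position 1)
Step 2: move left → [tR]cbac  (head at position 0)

After 2 steps, the head is at position 0.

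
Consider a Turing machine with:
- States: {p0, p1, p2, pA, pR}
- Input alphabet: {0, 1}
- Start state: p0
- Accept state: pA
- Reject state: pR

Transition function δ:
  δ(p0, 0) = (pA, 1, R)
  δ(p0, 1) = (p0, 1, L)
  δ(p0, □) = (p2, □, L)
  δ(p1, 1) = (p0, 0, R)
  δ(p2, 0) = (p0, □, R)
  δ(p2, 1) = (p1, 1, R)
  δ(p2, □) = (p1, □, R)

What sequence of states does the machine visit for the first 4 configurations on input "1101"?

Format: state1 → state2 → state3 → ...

Execution trace:
Initial: [p0]1101
Step 1: δ(p0, 1) = (p0, 1, L) → [p0]□1101
Step 2: δ(p0, □) = (p2, □, L) → [p2]□□1101
Step 3: δ(p2, □) = (p1, □, R) → □[p1]□1101

No transition is defined for δ(p1, □). By convention the machine halts and rejects.

State sequence: p0 → p0 → p2 → p1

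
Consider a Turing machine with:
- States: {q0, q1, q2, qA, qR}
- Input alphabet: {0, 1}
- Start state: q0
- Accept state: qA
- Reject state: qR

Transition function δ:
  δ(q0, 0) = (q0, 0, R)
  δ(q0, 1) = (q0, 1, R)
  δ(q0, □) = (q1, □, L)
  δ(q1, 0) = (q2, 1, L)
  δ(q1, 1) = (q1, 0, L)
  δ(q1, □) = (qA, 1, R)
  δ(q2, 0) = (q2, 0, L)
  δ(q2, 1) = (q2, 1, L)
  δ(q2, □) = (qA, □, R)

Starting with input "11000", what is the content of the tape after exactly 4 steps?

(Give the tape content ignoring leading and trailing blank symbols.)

Execution trace:
Initial: [q0]11000
Step 1: δ(q0, 1) = (q0, 1, R) → 1[q0]1000
Step 2: δ(q0, 1) = (q0, 1, R) → 11[q0]000
Step 3: δ(q0, 0) = (q0, 0, R) → 110[q0]00
Step 4: δ(q0, 0) = (q0, 0, R) → 1100[q0]0

After 4 steps, the tape (ignoring leading/trailing blanks) is: 11000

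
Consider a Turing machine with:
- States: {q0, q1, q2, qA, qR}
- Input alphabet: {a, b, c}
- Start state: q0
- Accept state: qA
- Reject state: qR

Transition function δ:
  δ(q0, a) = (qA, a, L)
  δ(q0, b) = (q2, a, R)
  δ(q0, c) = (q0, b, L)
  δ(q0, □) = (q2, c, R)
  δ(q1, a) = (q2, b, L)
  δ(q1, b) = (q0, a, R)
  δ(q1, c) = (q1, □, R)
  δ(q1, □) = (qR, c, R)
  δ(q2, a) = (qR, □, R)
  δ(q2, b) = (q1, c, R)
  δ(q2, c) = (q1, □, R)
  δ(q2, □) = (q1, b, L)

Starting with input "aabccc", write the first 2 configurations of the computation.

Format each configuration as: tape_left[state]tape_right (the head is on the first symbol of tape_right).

Transitions applied:
Step 1: δ(q0, a) = (qA, a, L)

The first 2 configurations are:
[q0]aabccc ⊢ [qA]□aabccc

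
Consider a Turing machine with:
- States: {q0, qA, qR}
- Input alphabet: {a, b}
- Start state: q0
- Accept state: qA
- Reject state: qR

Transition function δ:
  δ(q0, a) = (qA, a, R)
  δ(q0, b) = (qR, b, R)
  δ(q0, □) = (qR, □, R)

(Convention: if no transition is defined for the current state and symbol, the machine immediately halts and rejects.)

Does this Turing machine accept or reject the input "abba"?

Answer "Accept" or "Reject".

Execution trace:
Initial: [q0]abba
Step 1: δ(q0, a) = (qA, a, R) → a[qA]bba

The machine reaches the accept state qA and halts.

Answer: Accept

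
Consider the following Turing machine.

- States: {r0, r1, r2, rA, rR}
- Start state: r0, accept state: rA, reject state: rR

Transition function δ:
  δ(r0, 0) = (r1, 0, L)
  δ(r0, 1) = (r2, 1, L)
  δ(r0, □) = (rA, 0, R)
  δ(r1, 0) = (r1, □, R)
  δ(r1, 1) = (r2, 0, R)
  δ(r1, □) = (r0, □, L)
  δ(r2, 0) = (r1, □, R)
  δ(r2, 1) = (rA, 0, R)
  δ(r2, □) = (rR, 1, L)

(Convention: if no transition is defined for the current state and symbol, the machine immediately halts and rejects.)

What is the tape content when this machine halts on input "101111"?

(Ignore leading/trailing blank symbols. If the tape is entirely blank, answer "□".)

Execution trace:
Initial: [r0]101111
Step 1: δ(r0, 1) = (r2, 1, L) → [r2]□101111
Step 2: δ(r2, □) = (rR, 1, L) → [rR]□1101111

The machine reaches the reject state rR and halts.

Final tape (ignoring leading/trailing blanks): 1101111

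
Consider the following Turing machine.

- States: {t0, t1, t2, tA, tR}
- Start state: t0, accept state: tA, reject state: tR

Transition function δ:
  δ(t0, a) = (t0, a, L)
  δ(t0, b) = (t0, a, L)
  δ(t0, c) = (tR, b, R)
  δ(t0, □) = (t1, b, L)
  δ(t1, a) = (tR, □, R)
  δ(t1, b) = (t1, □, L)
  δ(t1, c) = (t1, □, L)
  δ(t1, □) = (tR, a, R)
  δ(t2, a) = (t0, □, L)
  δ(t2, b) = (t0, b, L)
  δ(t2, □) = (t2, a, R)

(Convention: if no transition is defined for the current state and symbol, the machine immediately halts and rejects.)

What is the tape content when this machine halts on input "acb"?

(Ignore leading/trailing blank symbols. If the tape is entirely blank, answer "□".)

Execution trace:
Initial: [t0]acb
Step 1: δ(t0, a) = (t0, a, L) → [t0]□acb
Step 2: δ(t0, □) = (t1, b, L) → [t1]□bacb
Step 3: δ(t1, □) = (tR, a, R) → a[tR]bacb

The machine reaches the reject state tR and halts.

Final tape (ignoring leading/trailing blanks): abacb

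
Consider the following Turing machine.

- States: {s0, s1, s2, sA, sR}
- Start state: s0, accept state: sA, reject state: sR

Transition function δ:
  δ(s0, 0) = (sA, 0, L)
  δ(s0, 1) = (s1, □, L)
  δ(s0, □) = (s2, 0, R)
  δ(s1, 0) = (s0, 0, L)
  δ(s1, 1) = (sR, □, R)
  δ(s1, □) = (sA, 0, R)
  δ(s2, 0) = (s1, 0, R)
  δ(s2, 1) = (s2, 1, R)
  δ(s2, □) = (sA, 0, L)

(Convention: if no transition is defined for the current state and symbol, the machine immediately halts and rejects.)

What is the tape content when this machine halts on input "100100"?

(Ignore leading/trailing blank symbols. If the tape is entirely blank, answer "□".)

Execution trace:
Initial: [s0]100100
Step 1: δ(s0, 1) = (s1, □, L) → [s1]□□00100
Step 2: δ(s1, □) = (sA, 0, R) → 0[sA]□00100

The machine reaches the accept state sA and halts.

Final tape (ignoring leading/trailing blanks): 0□00100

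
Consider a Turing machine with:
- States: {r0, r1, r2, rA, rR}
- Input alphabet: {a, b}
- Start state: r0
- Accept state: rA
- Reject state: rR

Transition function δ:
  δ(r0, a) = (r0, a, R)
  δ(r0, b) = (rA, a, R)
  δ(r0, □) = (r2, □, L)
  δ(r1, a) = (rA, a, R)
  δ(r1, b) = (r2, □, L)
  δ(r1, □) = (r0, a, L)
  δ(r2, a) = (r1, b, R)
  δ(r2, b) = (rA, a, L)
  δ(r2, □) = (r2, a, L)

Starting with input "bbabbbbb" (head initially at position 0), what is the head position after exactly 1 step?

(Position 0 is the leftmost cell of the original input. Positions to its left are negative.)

Execution trace (head position shown):
Step 0: [r0]bbabbbbb  (head at position 0)
Step 1: move right → a[rA]babbbbb  (head at position 1)

After 1 step, the head is at position 1.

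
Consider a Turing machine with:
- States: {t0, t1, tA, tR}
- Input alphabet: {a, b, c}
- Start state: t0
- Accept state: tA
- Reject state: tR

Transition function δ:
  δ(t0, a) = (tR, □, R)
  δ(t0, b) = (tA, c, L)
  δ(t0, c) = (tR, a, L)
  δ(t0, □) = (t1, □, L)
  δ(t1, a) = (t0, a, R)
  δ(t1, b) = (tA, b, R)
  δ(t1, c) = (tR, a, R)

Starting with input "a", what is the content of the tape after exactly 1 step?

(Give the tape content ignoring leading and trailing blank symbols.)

Execution trace:
Initial: [t0]a
Step 1: δ(t0, a) = (tR, □, R) → □[tR]□

The machine reaches the reject state tR and halts.

After 1 step, the tape (ignoring leading/trailing blanks) is: □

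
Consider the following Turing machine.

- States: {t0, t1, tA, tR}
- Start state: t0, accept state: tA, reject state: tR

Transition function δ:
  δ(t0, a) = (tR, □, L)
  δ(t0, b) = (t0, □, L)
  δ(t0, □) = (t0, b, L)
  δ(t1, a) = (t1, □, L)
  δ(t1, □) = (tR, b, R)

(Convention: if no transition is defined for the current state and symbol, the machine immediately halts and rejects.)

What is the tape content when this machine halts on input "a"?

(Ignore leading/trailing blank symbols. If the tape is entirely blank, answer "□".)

Execution trace:
Initial: [t0]a
Step 1: δ(t0, a) = (tR, □, L) → [tR]□□

The machine reaches the reject state tR and halts.

Final tape (ignoring leading/trailing blanks): □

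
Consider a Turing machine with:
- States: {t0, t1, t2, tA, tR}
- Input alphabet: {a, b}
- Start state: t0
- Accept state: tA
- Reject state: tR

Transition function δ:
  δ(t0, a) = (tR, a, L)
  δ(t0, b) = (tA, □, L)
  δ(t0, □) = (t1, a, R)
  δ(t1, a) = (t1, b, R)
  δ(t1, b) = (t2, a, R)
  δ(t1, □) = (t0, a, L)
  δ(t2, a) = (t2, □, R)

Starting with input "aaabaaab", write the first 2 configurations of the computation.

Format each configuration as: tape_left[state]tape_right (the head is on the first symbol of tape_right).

Transitions applied:
Step 1: δ(t0, a) = (tR, a, L)

The first 2 configurations are:
[t0]aaabaaab ⊢ [tR]□aaabaaab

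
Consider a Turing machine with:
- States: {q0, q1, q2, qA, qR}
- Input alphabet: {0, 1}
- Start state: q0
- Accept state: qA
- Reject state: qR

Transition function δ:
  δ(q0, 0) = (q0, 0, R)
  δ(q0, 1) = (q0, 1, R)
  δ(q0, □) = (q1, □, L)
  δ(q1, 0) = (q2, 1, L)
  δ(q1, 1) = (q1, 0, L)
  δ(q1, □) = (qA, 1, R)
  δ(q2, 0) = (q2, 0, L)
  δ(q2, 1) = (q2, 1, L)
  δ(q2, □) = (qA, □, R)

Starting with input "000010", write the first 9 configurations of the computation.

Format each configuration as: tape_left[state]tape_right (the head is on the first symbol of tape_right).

Transitions applied:
Step 1: δ(q0, 0) = (q0, 0, R)
Step 2: δ(q0, 0) = (q0, 0, R)
Step 3: δ(q0, 0) = (q0, 0, R)
Step 4: δ(q0, 0) = (q0, 0, R)
Step 5: δ(q0, 1) = (q0, 1, R)
Step 6: δ(q0, 0) = (q0, 0, R)
Step 7: δ(q0, □) = (q1, □, L)
Step 8: δ(q1, 0) = (q2, 1, L)

The first 9 configurations are:
[q0]000010 ⊢ 0[q0]00010 ⊢ 00[q0]0010 ⊢ 000[q0]010 ⊢ 0000[q0]10 ⊢ 00001[q0]0 ⊢ 000010[q0]□ ⊢ 00001[q1]0□ ⊢ 0000[q2]11□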